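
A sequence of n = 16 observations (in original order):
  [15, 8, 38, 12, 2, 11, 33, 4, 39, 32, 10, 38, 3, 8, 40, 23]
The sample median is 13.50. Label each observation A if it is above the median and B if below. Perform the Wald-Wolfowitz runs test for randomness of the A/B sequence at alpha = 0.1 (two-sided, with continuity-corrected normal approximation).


Step 1: Compute median = 13.50; label A = above, B = below.
Labels in order: ABABBBABAABABBAA  (n_A = 8, n_B = 8)
Step 2: Count runs R = 11.
Step 3: Under H0 (random ordering), E[R] = 2*n_A*n_B/(n_A+n_B) + 1 = 2*8*8/16 + 1 = 9.0000.
        Var[R] = 2*n_A*n_B*(2*n_A*n_B - n_A - n_B) / ((n_A+n_B)^2 * (n_A+n_B-1)) = 14336/3840 = 3.7333.
        SD[R] = 1.9322.
Step 4: Continuity-corrected z = (R - 0.5 - E[R]) / SD[R] = (11 - 0.5 - 9.0000) / 1.9322 = 0.7763.
Step 5: Two-sided p-value via normal approximation = 2*(1 - Phi(|z|)) = 0.437558.
Step 6: alpha = 0.1. fail to reject H0.

R = 11, z = 0.7763, p = 0.437558, fail to reject H0.


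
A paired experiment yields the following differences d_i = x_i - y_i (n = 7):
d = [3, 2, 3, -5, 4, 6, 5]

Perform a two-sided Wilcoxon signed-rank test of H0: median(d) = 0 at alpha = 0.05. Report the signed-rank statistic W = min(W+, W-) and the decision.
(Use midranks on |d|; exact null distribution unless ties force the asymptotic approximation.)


Step 1: Drop any zero differences (none here) and take |d_i|.
|d| = [3, 2, 3, 5, 4, 6, 5]
Step 2: Midrank |d_i| (ties get averaged ranks).
ranks: |3|->2.5, |2|->1, |3|->2.5, |5|->5.5, |4|->4, |6|->7, |5|->5.5
Step 3: Attach original signs; sum ranks with positive sign and with negative sign.
W+ = 2.5 + 1 + 2.5 + 4 + 7 + 5.5 = 22.5
W- = 5.5 = 5.5
(Check: W+ + W- = 28 should equal n(n+1)/2 = 28.)
Step 4: Test statistic W = min(W+, W-) = 5.5.
Step 5: Ties in |d|, so use the tie-corrected normal approximation.
        E[W] = n(n+1)/4 = 7*8/4 = 14.
        Tie groups: |d|=3 (t=2), |d|=5 (t=2); sum(t^3 - t) = 12.
        Var[W] = n(n+1)(2n+1)/24 - sum(t^3-t)/48 = 840/24 - 12/48 = 34.75.
        z = (W - E[W]) / sqrt(Var[W]) = (5.5 - 14) / 5.8949 = -1.4419.
        Two-sided p = 2*Phi(z) = 0.149325.
Step 6: alpha = 0.05. fail to reject H0.

W+ = 22.5, W- = 5.5, W = min = 5.5, p = 0.149325, fail to reject H0.


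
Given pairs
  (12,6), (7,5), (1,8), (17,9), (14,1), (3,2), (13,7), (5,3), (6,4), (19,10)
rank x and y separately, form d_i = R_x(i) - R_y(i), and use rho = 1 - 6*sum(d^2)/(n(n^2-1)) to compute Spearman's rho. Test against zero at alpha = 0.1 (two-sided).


Step 1: Rank x and y separately (midranks; no ties here).
rank(x): 12->6, 7->5, 1->1, 17->9, 14->8, 3->2, 13->7, 5->3, 6->4, 19->10
rank(y): 6->6, 5->5, 8->8, 9->9, 1->1, 2->2, 7->7, 3->3, 4->4, 10->10
Step 2: d_i = R_x(i) - R_y(i); compute d_i^2.
  (6-6)^2=0, (5-5)^2=0, (1-8)^2=49, (9-9)^2=0, (8-1)^2=49, (2-2)^2=0, (7-7)^2=0, (3-3)^2=0, (4-4)^2=0, (10-10)^2=0
sum(d^2) = 98.
Step 3: rho = 1 - 6*98 / (10*(10^2 - 1)) = 1 - 588/990 = 0.406061.
Step 4: Under H0, t = rho * sqrt((n-2)/(1-rho^2)) = 1.2568 ~ t(8).
Step 5: Two-sided p-value from the t-distribution with 8 df = 0.244282.
Step 6: alpha = 0.1. fail to reject H0.

rho = 0.4061, p = 0.244282, fail to reject H0 at alpha = 0.1.


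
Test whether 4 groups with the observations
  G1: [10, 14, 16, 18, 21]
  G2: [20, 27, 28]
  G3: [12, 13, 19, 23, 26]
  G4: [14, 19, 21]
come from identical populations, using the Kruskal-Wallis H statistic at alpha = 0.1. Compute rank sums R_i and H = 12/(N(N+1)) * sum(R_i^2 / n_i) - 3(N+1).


Step 1: Combine all N = 16 observations and assign midranks.
sorted (value, group, rank): (10,G1,1), (12,G3,2), (13,G3,3), (14,G1,4.5), (14,G4,4.5), (16,G1,6), (18,G1,7), (19,G3,8.5), (19,G4,8.5), (20,G2,10), (21,G1,11.5), (21,G4,11.5), (23,G3,13), (26,G3,14), (27,G2,15), (28,G2,16)
Step 2: Sum ranks within each group.
R_1 = 30 (n_1 = 5)
R_2 = 41 (n_2 = 3)
R_3 = 40.5 (n_3 = 5)
R_4 = 24.5 (n_4 = 3)
Step 3: H = 12/(N(N+1)) * sum(R_i^2/n_i) - 3(N+1)
     = 12/(16*17) * (30^2/5 + 41^2/3 + 40.5^2/5 + 24.5^2/3) - 3*17
     = 0.044118 * 1268.47 - 51
     = 4.961765.
Step 4: Ties present; correction factor C = 1 - 18/(16^3 - 16) = 0.995588. Corrected H = 4.961765 / 0.995588 = 4.983752.
Step 5: Under H0, H ~ chi^2(3); p-value = 0.172991.
Step 6: alpha = 0.1. fail to reject H0.

H = 4.9838, df = 3, p = 0.172991, fail to reject H0.


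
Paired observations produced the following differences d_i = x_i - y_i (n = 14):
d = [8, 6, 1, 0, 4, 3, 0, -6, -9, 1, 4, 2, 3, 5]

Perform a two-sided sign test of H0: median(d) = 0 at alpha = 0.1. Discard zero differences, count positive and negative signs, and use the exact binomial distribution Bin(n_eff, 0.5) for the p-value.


Step 1: Discard zero differences. Original n = 14; n_eff = number of nonzero differences = 12.
Nonzero differences (with sign): +8, +6, +1, +4, +3, -6, -9, +1, +4, +2, +3, +5
Step 2: Count signs: positive = 10, negative = 2.
Step 3: Under H0: P(positive) = 0.5, so the number of positives S ~ Bin(12, 0.5).
Step 4: Two-sided exact p-value = sum of Bin(12,0.5) probabilities at or below the observed probability = 0.038574.
Step 5: alpha = 0.1. reject H0.

n_eff = 12, pos = 10, neg = 2, p = 0.038574, reject H0.


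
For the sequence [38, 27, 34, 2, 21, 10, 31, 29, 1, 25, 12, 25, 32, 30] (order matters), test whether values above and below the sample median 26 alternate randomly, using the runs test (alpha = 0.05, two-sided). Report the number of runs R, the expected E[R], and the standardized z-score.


Step 1: Compute median = 26; label A = above, B = below.
Labels in order: AAABBBAABBBBAA  (n_A = 7, n_B = 7)
Step 2: Count runs R = 5.
Step 3: Under H0 (random ordering), E[R] = 2*n_A*n_B/(n_A+n_B) + 1 = 2*7*7/14 + 1 = 8.0000.
        Var[R] = 2*n_A*n_B*(2*n_A*n_B - n_A - n_B) / ((n_A+n_B)^2 * (n_A+n_B-1)) = 8232/2548 = 3.2308.
        SD[R] = 1.7974.
Step 4: Continuity-corrected z = (R + 0.5 - E[R]) / SD[R] = (5 + 0.5 - 8.0000) / 1.7974 = -1.3909.
Step 5: Two-sided p-value via normal approximation = 2*(1 - Phi(|z|)) = 0.164264.
Step 6: alpha = 0.05. fail to reject H0.

R = 5, z = -1.3909, p = 0.164264, fail to reject H0.


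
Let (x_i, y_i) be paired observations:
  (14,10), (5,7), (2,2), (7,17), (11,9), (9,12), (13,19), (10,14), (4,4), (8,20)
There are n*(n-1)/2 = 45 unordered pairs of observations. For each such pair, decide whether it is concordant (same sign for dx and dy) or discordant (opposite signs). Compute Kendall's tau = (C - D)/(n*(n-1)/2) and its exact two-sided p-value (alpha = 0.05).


Step 1: Enumerate the 45 unordered pairs (i,j) with i<j and classify each by sign(x_j-x_i) * sign(y_j-y_i).
  (1,2):dx=-9,dy=-3->C; (1,3):dx=-12,dy=-8->C; (1,4):dx=-7,dy=+7->D; (1,5):dx=-3,dy=-1->C
  (1,6):dx=-5,dy=+2->D; (1,7):dx=-1,dy=+9->D; (1,8):dx=-4,dy=+4->D; (1,9):dx=-10,dy=-6->C
  (1,10):dx=-6,dy=+10->D; (2,3):dx=-3,dy=-5->C; (2,4):dx=+2,dy=+10->C; (2,5):dx=+6,dy=+2->C
  (2,6):dx=+4,dy=+5->C; (2,7):dx=+8,dy=+12->C; (2,8):dx=+5,dy=+7->C; (2,9):dx=-1,dy=-3->C
  (2,10):dx=+3,dy=+13->C; (3,4):dx=+5,dy=+15->C; (3,5):dx=+9,dy=+7->C; (3,6):dx=+7,dy=+10->C
  (3,7):dx=+11,dy=+17->C; (3,8):dx=+8,dy=+12->C; (3,9):dx=+2,dy=+2->C; (3,10):dx=+6,dy=+18->C
  (4,5):dx=+4,dy=-8->D; (4,6):dx=+2,dy=-5->D; (4,7):dx=+6,dy=+2->C; (4,8):dx=+3,dy=-3->D
  (4,9):dx=-3,dy=-13->C; (4,10):dx=+1,dy=+3->C; (5,6):dx=-2,dy=+3->D; (5,7):dx=+2,dy=+10->C
  (5,8):dx=-1,dy=+5->D; (5,9):dx=-7,dy=-5->C; (5,10):dx=-3,dy=+11->D; (6,7):dx=+4,dy=+7->C
  (6,8):dx=+1,dy=+2->C; (6,9):dx=-5,dy=-8->C; (6,10):dx=-1,dy=+8->D; (7,8):dx=-3,dy=-5->C
  (7,9):dx=-9,dy=-15->C; (7,10):dx=-5,dy=+1->D; (8,9):dx=-6,dy=-10->C; (8,10):dx=-2,dy=+6->D
  (9,10):dx=+4,dy=+16->C
Step 2: C = 31, D = 14, total pairs = 45.
Step 3: tau = (C - D)/(n(n-1)/2) = (31 - 14)/45 = 0.377778.
Step 4: Exact two-sided p-value (enumerate n! = 3628800 permutations of y under H0): p = 0.155742.
Step 5: alpha = 0.05. fail to reject H0.

tau_b = 0.3778 (C=31, D=14), p = 0.155742, fail to reject H0.


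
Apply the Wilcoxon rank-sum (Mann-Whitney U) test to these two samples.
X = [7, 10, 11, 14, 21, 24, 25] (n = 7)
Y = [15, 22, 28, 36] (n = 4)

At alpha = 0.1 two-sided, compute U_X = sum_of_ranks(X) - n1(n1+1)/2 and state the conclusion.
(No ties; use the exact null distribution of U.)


Step 1: Combine and sort all 11 observations; assign midranks.
sorted (value, group): (7,X), (10,X), (11,X), (14,X), (15,Y), (21,X), (22,Y), (24,X), (25,X), (28,Y), (36,Y)
ranks: 7->1, 10->2, 11->3, 14->4, 15->5, 21->6, 22->7, 24->8, 25->9, 28->10, 36->11
Step 2: Rank sum for X: R1 = 1 + 2 + 3 + 4 + 6 + 8 + 9 = 33.
Step 3: U_X = R1 - n1(n1+1)/2 = 33 - 7*8/2 = 33 - 28 = 5.
       U_Y = n1*n2 - U_X = 28 - 5 = 23.
Step 4: No ties, so the exact null distribution of U (based on enumerating the C(11,7) = 330 equally likely rank assignments) gives the two-sided p-value.
Step 5: p-value = 0.109091; compare to alpha = 0.1. fail to reject H0.

U_X = 5, p = 0.109091, fail to reject H0 at alpha = 0.1.


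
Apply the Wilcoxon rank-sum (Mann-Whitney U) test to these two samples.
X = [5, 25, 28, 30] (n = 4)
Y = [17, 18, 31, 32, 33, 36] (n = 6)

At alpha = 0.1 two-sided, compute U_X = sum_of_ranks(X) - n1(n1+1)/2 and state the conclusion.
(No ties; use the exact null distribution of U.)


Step 1: Combine and sort all 10 observations; assign midranks.
sorted (value, group): (5,X), (17,Y), (18,Y), (25,X), (28,X), (30,X), (31,Y), (32,Y), (33,Y), (36,Y)
ranks: 5->1, 17->2, 18->3, 25->4, 28->5, 30->6, 31->7, 32->8, 33->9, 36->10
Step 2: Rank sum for X: R1 = 1 + 4 + 5 + 6 = 16.
Step 3: U_X = R1 - n1(n1+1)/2 = 16 - 4*5/2 = 16 - 10 = 6.
       U_Y = n1*n2 - U_X = 24 - 6 = 18.
Step 4: No ties, so the exact null distribution of U (based on enumerating the C(10,4) = 210 equally likely rank assignments) gives the two-sided p-value.
Step 5: p-value = 0.257143; compare to alpha = 0.1. fail to reject H0.

U_X = 6, p = 0.257143, fail to reject H0 at alpha = 0.1.


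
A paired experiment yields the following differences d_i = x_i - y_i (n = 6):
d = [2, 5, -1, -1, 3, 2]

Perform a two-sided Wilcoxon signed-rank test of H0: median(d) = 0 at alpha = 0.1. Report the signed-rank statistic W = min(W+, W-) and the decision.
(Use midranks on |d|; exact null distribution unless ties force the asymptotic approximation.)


Step 1: Drop any zero differences (none here) and take |d_i|.
|d| = [2, 5, 1, 1, 3, 2]
Step 2: Midrank |d_i| (ties get averaged ranks).
ranks: |2|->3.5, |5|->6, |1|->1.5, |1|->1.5, |3|->5, |2|->3.5
Step 3: Attach original signs; sum ranks with positive sign and with negative sign.
W+ = 3.5 + 6 + 5 + 3.5 = 18
W- = 1.5 + 1.5 = 3
(Check: W+ + W- = 21 should equal n(n+1)/2 = 21.)
Step 4: Test statistic W = min(W+, W-) = 3.
Step 5: Ties in |d|, so use the tie-corrected normal approximation.
        E[W] = n(n+1)/4 = 6*7/4 = 10.5.
        Tie groups: |d|=1 (t=2), |d|=2 (t=2); sum(t^3 - t) = 12.
        Var[W] = n(n+1)(2n+1)/24 - sum(t^3-t)/48 = 546/24 - 12/48 = 22.5.
        z = (W - E[W]) / sqrt(Var[W]) = (3 - 10.5) / 4.7434 = -1.5811.
        Two-sided p = 2*Phi(z) = 0.113846.
Step 6: alpha = 0.1. fail to reject H0.

W+ = 18, W- = 3, W = min = 3, p = 0.113846, fail to reject H0.


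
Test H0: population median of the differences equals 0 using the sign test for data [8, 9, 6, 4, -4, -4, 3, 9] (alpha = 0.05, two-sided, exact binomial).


Step 1: Discard zero differences. Original n = 8; n_eff = number of nonzero differences = 8.
Nonzero differences (with sign): +8, +9, +6, +4, -4, -4, +3, +9
Step 2: Count signs: positive = 6, negative = 2.
Step 3: Under H0: P(positive) = 0.5, so the number of positives S ~ Bin(8, 0.5).
Step 4: Two-sided exact p-value = sum of Bin(8,0.5) probabilities at or below the observed probability = 0.289062.
Step 5: alpha = 0.05. fail to reject H0.

n_eff = 8, pos = 6, neg = 2, p = 0.289062, fail to reject H0.


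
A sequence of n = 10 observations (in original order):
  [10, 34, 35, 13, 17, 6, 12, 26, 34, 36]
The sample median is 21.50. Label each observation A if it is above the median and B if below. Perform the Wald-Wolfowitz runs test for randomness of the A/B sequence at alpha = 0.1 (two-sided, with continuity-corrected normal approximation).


Step 1: Compute median = 21.50; label A = above, B = below.
Labels in order: BAABBBBAAA  (n_A = 5, n_B = 5)
Step 2: Count runs R = 4.
Step 3: Under H0 (random ordering), E[R] = 2*n_A*n_B/(n_A+n_B) + 1 = 2*5*5/10 + 1 = 6.0000.
        Var[R] = 2*n_A*n_B*(2*n_A*n_B - n_A - n_B) / ((n_A+n_B)^2 * (n_A+n_B-1)) = 2000/900 = 2.2222.
        SD[R] = 1.4907.
Step 4: Continuity-corrected z = (R + 0.5 - E[R]) / SD[R] = (4 + 0.5 - 6.0000) / 1.4907 = -1.0062.
Step 5: Two-sided p-value via normal approximation = 2*(1 - Phi(|z|)) = 0.314305.
Step 6: alpha = 0.1. fail to reject H0.

R = 4, z = -1.0062, p = 0.314305, fail to reject H0.


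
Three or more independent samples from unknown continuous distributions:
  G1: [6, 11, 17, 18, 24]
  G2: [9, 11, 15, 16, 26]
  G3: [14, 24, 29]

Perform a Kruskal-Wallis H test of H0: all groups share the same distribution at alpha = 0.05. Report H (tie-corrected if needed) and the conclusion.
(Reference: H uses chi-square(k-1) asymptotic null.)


Step 1: Combine all N = 13 observations and assign midranks.
sorted (value, group, rank): (6,G1,1), (9,G2,2), (11,G1,3.5), (11,G2,3.5), (14,G3,5), (15,G2,6), (16,G2,7), (17,G1,8), (18,G1,9), (24,G1,10.5), (24,G3,10.5), (26,G2,12), (29,G3,13)
Step 2: Sum ranks within each group.
R_1 = 32 (n_1 = 5)
R_2 = 30.5 (n_2 = 5)
R_3 = 28.5 (n_3 = 3)
Step 3: H = 12/(N(N+1)) * sum(R_i^2/n_i) - 3(N+1)
     = 12/(13*14) * (32^2/5 + 30.5^2/5 + 28.5^2/3) - 3*14
     = 0.065934 * 661.6 - 42
     = 1.621978.
Step 4: Ties present; correction factor C = 1 - 12/(13^3 - 13) = 0.994505. Corrected H = 1.621978 / 0.994505 = 1.630939.
Step 5: Under H0, H ~ chi^2(2); p-value = 0.442432.
Step 6: alpha = 0.05. fail to reject H0.

H = 1.6309, df = 2, p = 0.442432, fail to reject H0.


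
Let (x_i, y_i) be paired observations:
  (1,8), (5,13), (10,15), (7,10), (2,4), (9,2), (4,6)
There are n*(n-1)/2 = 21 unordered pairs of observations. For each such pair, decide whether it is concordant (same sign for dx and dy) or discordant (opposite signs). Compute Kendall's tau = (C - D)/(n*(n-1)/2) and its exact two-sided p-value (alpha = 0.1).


Step 1: Enumerate the 21 unordered pairs (i,j) with i<j and classify each by sign(x_j-x_i) * sign(y_j-y_i).
  (1,2):dx=+4,dy=+5->C; (1,3):dx=+9,dy=+7->C; (1,4):dx=+6,dy=+2->C; (1,5):dx=+1,dy=-4->D
  (1,6):dx=+8,dy=-6->D; (1,7):dx=+3,dy=-2->D; (2,3):dx=+5,dy=+2->C; (2,4):dx=+2,dy=-3->D
  (2,5):dx=-3,dy=-9->C; (2,6):dx=+4,dy=-11->D; (2,7):dx=-1,dy=-7->C; (3,4):dx=-3,dy=-5->C
  (3,5):dx=-8,dy=-11->C; (3,6):dx=-1,dy=-13->C; (3,7):dx=-6,dy=-9->C; (4,5):dx=-5,dy=-6->C
  (4,6):dx=+2,dy=-8->D; (4,7):dx=-3,dy=-4->C; (5,6):dx=+7,dy=-2->D; (5,7):dx=+2,dy=+2->C
  (6,7):dx=-5,dy=+4->D
Step 2: C = 13, D = 8, total pairs = 21.
Step 3: tau = (C - D)/(n(n-1)/2) = (13 - 8)/21 = 0.238095.
Step 4: Exact two-sided p-value (enumerate n! = 5040 permutations of y under H0): p = 0.561905.
Step 5: alpha = 0.1. fail to reject H0.

tau_b = 0.2381 (C=13, D=8), p = 0.561905, fail to reject H0.


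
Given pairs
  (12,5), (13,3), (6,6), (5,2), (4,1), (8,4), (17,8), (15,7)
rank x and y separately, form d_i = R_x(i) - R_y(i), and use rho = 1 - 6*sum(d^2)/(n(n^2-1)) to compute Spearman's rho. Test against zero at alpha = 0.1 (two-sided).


Step 1: Rank x and y separately (midranks; no ties here).
rank(x): 12->5, 13->6, 6->3, 5->2, 4->1, 8->4, 17->8, 15->7
rank(y): 5->5, 3->3, 6->6, 2->2, 1->1, 4->4, 8->8, 7->7
Step 2: d_i = R_x(i) - R_y(i); compute d_i^2.
  (5-5)^2=0, (6-3)^2=9, (3-6)^2=9, (2-2)^2=0, (1-1)^2=0, (4-4)^2=0, (8-8)^2=0, (7-7)^2=0
sum(d^2) = 18.
Step 3: rho = 1 - 6*18 / (8*(8^2 - 1)) = 1 - 108/504 = 0.785714.
Step 4: Under H0, t = rho * sqrt((n-2)/(1-rho^2)) = 3.1113 ~ t(6).
Step 5: Two-sided p-value from the t-distribution with 6 df = 0.020815.
Step 6: alpha = 0.1. reject H0.

rho = 0.7857, p = 0.020815, reject H0 at alpha = 0.1.


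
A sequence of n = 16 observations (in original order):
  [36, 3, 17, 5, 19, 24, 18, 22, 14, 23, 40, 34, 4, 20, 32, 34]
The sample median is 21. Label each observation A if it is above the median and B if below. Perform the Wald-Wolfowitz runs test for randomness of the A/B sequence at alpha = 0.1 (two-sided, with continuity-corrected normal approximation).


Step 1: Compute median = 21; label A = above, B = below.
Labels in order: ABBBBABABAAABBAA  (n_A = 8, n_B = 8)
Step 2: Count runs R = 9.
Step 3: Under H0 (random ordering), E[R] = 2*n_A*n_B/(n_A+n_B) + 1 = 2*8*8/16 + 1 = 9.0000.
        Var[R] = 2*n_A*n_B*(2*n_A*n_B - n_A - n_B) / ((n_A+n_B)^2 * (n_A+n_B-1)) = 14336/3840 = 3.7333.
        SD[R] = 1.9322.
Step 4: R = E[R], so z = 0 with no continuity correction.
Step 5: Two-sided p-value via normal approximation = 2*(1 - Phi(|z|)) = 1.000000.
Step 6: alpha = 0.1. fail to reject H0.

R = 9, z = 0.0000, p = 1.000000, fail to reject H0.


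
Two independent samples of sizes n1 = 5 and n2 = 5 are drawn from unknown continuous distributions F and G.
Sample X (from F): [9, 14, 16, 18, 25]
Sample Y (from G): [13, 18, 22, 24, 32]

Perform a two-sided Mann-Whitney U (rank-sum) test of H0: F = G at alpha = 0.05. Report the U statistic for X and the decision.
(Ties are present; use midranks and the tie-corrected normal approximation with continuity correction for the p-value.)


Step 1: Combine and sort all 10 observations; assign midranks.
sorted (value, group): (9,X), (13,Y), (14,X), (16,X), (18,X), (18,Y), (22,Y), (24,Y), (25,X), (32,Y)
ranks: 9->1, 13->2, 14->3, 16->4, 18->5.5, 18->5.5, 22->7, 24->8, 25->9, 32->10
Step 2: Rank sum for X: R1 = 1 + 3 + 4 + 5.5 + 9 = 22.5.
Step 3: U_X = R1 - n1(n1+1)/2 = 22.5 - 5*6/2 = 22.5 - 15 = 7.5.
       U_Y = n1*n2 - U_X = 25 - 7.5 = 17.5.
Step 4: Ties are present, so use the tie-corrected normal approximation (with continuity correction) for the p-value.
Step 5: p-value = 0.345742; compare to alpha = 0.05. fail to reject H0.

U_X = 7.5, p = 0.345742, fail to reject H0 at alpha = 0.05.


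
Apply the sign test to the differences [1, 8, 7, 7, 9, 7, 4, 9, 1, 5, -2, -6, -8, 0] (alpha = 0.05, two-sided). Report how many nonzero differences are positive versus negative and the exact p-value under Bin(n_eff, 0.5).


Step 1: Discard zero differences. Original n = 14; n_eff = number of nonzero differences = 13.
Nonzero differences (with sign): +1, +8, +7, +7, +9, +7, +4, +9, +1, +5, -2, -6, -8
Step 2: Count signs: positive = 10, negative = 3.
Step 3: Under H0: P(positive) = 0.5, so the number of positives S ~ Bin(13, 0.5).
Step 4: Two-sided exact p-value = sum of Bin(13,0.5) probabilities at or below the observed probability = 0.092285.
Step 5: alpha = 0.05. fail to reject H0.

n_eff = 13, pos = 10, neg = 3, p = 0.092285, fail to reject H0.


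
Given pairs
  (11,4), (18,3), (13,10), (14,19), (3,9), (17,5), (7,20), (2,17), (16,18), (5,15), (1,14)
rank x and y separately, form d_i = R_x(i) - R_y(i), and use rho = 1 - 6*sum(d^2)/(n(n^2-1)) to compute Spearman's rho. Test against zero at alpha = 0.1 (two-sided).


Step 1: Rank x and y separately (midranks; no ties here).
rank(x): 11->6, 18->11, 13->7, 14->8, 3->3, 17->10, 7->5, 2->2, 16->9, 5->4, 1->1
rank(y): 4->2, 3->1, 10->5, 19->10, 9->4, 5->3, 20->11, 17->8, 18->9, 15->7, 14->6
Step 2: d_i = R_x(i) - R_y(i); compute d_i^2.
  (6-2)^2=16, (11-1)^2=100, (7-5)^2=4, (8-10)^2=4, (3-4)^2=1, (10-3)^2=49, (5-11)^2=36, (2-8)^2=36, (9-9)^2=0, (4-7)^2=9, (1-6)^2=25
sum(d^2) = 280.
Step 3: rho = 1 - 6*280 / (11*(11^2 - 1)) = 1 - 1680/1320 = -0.272727.
Step 4: Under H0, t = rho * sqrt((n-2)/(1-rho^2)) = -0.8504 ~ t(9).
Step 5: Two-sided p-value from the t-distribution with 9 df = 0.417141.
Step 6: alpha = 0.1. fail to reject H0.

rho = -0.2727, p = 0.417141, fail to reject H0 at alpha = 0.1.


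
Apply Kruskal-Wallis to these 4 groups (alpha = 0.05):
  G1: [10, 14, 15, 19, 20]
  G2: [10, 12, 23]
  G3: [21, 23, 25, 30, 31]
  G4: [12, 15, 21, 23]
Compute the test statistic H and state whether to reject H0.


Step 1: Combine all N = 17 observations and assign midranks.
sorted (value, group, rank): (10,G1,1.5), (10,G2,1.5), (12,G2,3.5), (12,G4,3.5), (14,G1,5), (15,G1,6.5), (15,G4,6.5), (19,G1,8), (20,G1,9), (21,G3,10.5), (21,G4,10.5), (23,G2,13), (23,G3,13), (23,G4,13), (25,G3,15), (30,G3,16), (31,G3,17)
Step 2: Sum ranks within each group.
R_1 = 30 (n_1 = 5)
R_2 = 18 (n_2 = 3)
R_3 = 71.5 (n_3 = 5)
R_4 = 33.5 (n_4 = 4)
Step 3: H = 12/(N(N+1)) * sum(R_i^2/n_i) - 3(N+1)
     = 12/(17*18) * (30^2/5 + 18^2/3 + 71.5^2/5 + 33.5^2/4) - 3*18
     = 0.039216 * 1591.01 - 54
     = 8.392647.
Step 4: Ties present; correction factor C = 1 - 48/(17^3 - 17) = 0.990196. Corrected H = 8.392647 / 0.990196 = 8.475743.
Step 5: Under H0, H ~ chi^2(3); p-value = 0.037138.
Step 6: alpha = 0.05. reject H0.

H = 8.4757, df = 3, p = 0.037138, reject H0.


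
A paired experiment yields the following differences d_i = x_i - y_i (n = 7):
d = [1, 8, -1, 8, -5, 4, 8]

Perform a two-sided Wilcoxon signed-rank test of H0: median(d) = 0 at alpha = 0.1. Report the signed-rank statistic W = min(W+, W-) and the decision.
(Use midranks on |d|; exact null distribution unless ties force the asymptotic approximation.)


Step 1: Drop any zero differences (none here) and take |d_i|.
|d| = [1, 8, 1, 8, 5, 4, 8]
Step 2: Midrank |d_i| (ties get averaged ranks).
ranks: |1|->1.5, |8|->6, |1|->1.5, |8|->6, |5|->4, |4|->3, |8|->6
Step 3: Attach original signs; sum ranks with positive sign and with negative sign.
W+ = 1.5 + 6 + 6 + 3 + 6 = 22.5
W- = 1.5 + 4 = 5.5
(Check: W+ + W- = 28 should equal n(n+1)/2 = 28.)
Step 4: Test statistic W = min(W+, W-) = 5.5.
Step 5: Ties in |d|, so use the tie-corrected normal approximation.
        E[W] = n(n+1)/4 = 7*8/4 = 14.
        Tie groups: |d|=1 (t=2), |d|=8 (t=3); sum(t^3 - t) = 30.
        Var[W] = n(n+1)(2n+1)/24 - sum(t^3-t)/48 = 840/24 - 30/48 = 34.375.
        z = (W - E[W]) / sqrt(Var[W]) = (5.5 - 14) / 5.8630 = -1.4498.
        Two-sided p = 2*Phi(z) = 0.147124.
Step 6: alpha = 0.1. fail to reject H0.

W+ = 22.5, W- = 5.5, W = min = 5.5, p = 0.147124, fail to reject H0.


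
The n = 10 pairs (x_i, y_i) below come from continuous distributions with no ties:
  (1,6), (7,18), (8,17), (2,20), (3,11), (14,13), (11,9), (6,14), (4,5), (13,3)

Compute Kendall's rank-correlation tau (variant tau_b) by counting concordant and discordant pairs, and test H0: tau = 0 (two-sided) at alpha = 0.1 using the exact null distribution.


Step 1: Enumerate the 45 unordered pairs (i,j) with i<j and classify each by sign(x_j-x_i) * sign(y_j-y_i).
  (1,2):dx=+6,dy=+12->C; (1,3):dx=+7,dy=+11->C; (1,4):dx=+1,dy=+14->C; (1,5):dx=+2,dy=+5->C
  (1,6):dx=+13,dy=+7->C; (1,7):dx=+10,dy=+3->C; (1,8):dx=+5,dy=+8->C; (1,9):dx=+3,dy=-1->D
  (1,10):dx=+12,dy=-3->D; (2,3):dx=+1,dy=-1->D; (2,4):dx=-5,dy=+2->D; (2,5):dx=-4,dy=-7->C
  (2,6):dx=+7,dy=-5->D; (2,7):dx=+4,dy=-9->D; (2,8):dx=-1,dy=-4->C; (2,9):dx=-3,dy=-13->C
  (2,10):dx=+6,dy=-15->D; (3,4):dx=-6,dy=+3->D; (3,5):dx=-5,dy=-6->C; (3,6):dx=+6,dy=-4->D
  (3,7):dx=+3,dy=-8->D; (3,8):dx=-2,dy=-3->C; (3,9):dx=-4,dy=-12->C; (3,10):dx=+5,dy=-14->D
  (4,5):dx=+1,dy=-9->D; (4,6):dx=+12,dy=-7->D; (4,7):dx=+9,dy=-11->D; (4,8):dx=+4,dy=-6->D
  (4,9):dx=+2,dy=-15->D; (4,10):dx=+11,dy=-17->D; (5,6):dx=+11,dy=+2->C; (5,7):dx=+8,dy=-2->D
  (5,8):dx=+3,dy=+3->C; (5,9):dx=+1,dy=-6->D; (5,10):dx=+10,dy=-8->D; (6,7):dx=-3,dy=-4->C
  (6,8):dx=-8,dy=+1->D; (6,9):dx=-10,dy=-8->C; (6,10):dx=-1,dy=-10->C; (7,8):dx=-5,dy=+5->D
  (7,9):dx=-7,dy=-4->C; (7,10):dx=+2,dy=-6->D; (8,9):dx=-2,dy=-9->C; (8,10):dx=+7,dy=-11->D
  (9,10):dx=+9,dy=-2->D
Step 2: C = 20, D = 25, total pairs = 45.
Step 3: tau = (C - D)/(n(n-1)/2) = (20 - 25)/45 = -0.111111.
Step 4: Exact two-sided p-value (enumerate n! = 3628800 permutations of y under H0): p = 0.727490.
Step 5: alpha = 0.1. fail to reject H0.

tau_b = -0.1111 (C=20, D=25), p = 0.727490, fail to reject H0.


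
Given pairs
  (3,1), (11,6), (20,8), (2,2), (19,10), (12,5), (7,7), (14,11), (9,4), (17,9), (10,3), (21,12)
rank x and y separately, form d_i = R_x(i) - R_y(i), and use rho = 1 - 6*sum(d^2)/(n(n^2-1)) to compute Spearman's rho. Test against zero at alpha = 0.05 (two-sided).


Step 1: Rank x and y separately (midranks; no ties here).
rank(x): 3->2, 11->6, 20->11, 2->1, 19->10, 12->7, 7->3, 14->8, 9->4, 17->9, 10->5, 21->12
rank(y): 1->1, 6->6, 8->8, 2->2, 10->10, 5->5, 7->7, 11->11, 4->4, 9->9, 3->3, 12->12
Step 2: d_i = R_x(i) - R_y(i); compute d_i^2.
  (2-1)^2=1, (6-6)^2=0, (11-8)^2=9, (1-2)^2=1, (10-10)^2=0, (7-5)^2=4, (3-7)^2=16, (8-11)^2=9, (4-4)^2=0, (9-9)^2=0, (5-3)^2=4, (12-12)^2=0
sum(d^2) = 44.
Step 3: rho = 1 - 6*44 / (12*(12^2 - 1)) = 1 - 264/1716 = 0.846154.
Step 4: Under H0, t = rho * sqrt((n-2)/(1-rho^2)) = 5.0208 ~ t(10).
Step 5: Two-sided p-value from the t-distribution with 10 df = 0.000521.
Step 6: alpha = 0.05. reject H0.

rho = 0.8462, p = 0.000521, reject H0 at alpha = 0.05.


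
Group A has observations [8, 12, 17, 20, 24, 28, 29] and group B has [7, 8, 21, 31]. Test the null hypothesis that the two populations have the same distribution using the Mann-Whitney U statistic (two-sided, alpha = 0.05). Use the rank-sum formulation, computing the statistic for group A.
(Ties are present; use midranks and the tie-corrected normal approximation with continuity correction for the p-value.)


Step 1: Combine and sort all 11 observations; assign midranks.
sorted (value, group): (7,Y), (8,X), (8,Y), (12,X), (17,X), (20,X), (21,Y), (24,X), (28,X), (29,X), (31,Y)
ranks: 7->1, 8->2.5, 8->2.5, 12->4, 17->5, 20->6, 21->7, 24->8, 28->9, 29->10, 31->11
Step 2: Rank sum for X: R1 = 2.5 + 4 + 5 + 6 + 8 + 9 + 10 = 44.5.
Step 3: U_X = R1 - n1(n1+1)/2 = 44.5 - 7*8/2 = 44.5 - 28 = 16.5.
       U_Y = n1*n2 - U_X = 28 - 16.5 = 11.5.
Step 4: Ties are present, so use the tie-corrected normal approximation (with continuity correction) for the p-value.
Step 5: p-value = 0.704817; compare to alpha = 0.05. fail to reject H0.

U_X = 16.5, p = 0.704817, fail to reject H0 at alpha = 0.05.


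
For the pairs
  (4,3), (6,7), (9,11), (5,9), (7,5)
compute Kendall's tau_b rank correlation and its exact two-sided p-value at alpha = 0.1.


Step 1: Enumerate the 10 unordered pairs (i,j) with i<j and classify each by sign(x_j-x_i) * sign(y_j-y_i).
  (1,2):dx=+2,dy=+4->C; (1,3):dx=+5,dy=+8->C; (1,4):dx=+1,dy=+6->C; (1,5):dx=+3,dy=+2->C
  (2,3):dx=+3,dy=+4->C; (2,4):dx=-1,dy=+2->D; (2,5):dx=+1,dy=-2->D; (3,4):dx=-4,dy=-2->C
  (3,5):dx=-2,dy=-6->C; (4,5):dx=+2,dy=-4->D
Step 2: C = 7, D = 3, total pairs = 10.
Step 3: tau = (C - D)/(n(n-1)/2) = (7 - 3)/10 = 0.400000.
Step 4: Exact two-sided p-value (enumerate n! = 120 permutations of y under H0): p = 0.483333.
Step 5: alpha = 0.1. fail to reject H0.

tau_b = 0.4000 (C=7, D=3), p = 0.483333, fail to reject H0.


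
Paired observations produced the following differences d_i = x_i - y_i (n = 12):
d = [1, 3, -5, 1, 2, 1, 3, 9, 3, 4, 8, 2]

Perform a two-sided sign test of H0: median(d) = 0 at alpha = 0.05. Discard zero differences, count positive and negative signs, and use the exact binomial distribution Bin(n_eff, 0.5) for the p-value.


Step 1: Discard zero differences. Original n = 12; n_eff = number of nonzero differences = 12.
Nonzero differences (with sign): +1, +3, -5, +1, +2, +1, +3, +9, +3, +4, +8, +2
Step 2: Count signs: positive = 11, negative = 1.
Step 3: Under H0: P(positive) = 0.5, so the number of positives S ~ Bin(12, 0.5).
Step 4: Two-sided exact p-value = sum of Bin(12,0.5) probabilities at or below the observed probability = 0.006348.
Step 5: alpha = 0.05. reject H0.

n_eff = 12, pos = 11, neg = 1, p = 0.006348, reject H0.


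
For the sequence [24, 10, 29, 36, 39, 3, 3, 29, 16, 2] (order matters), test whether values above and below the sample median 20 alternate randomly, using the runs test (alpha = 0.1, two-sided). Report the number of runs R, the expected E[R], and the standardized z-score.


Step 1: Compute median = 20; label A = above, B = below.
Labels in order: ABAAABBABB  (n_A = 5, n_B = 5)
Step 2: Count runs R = 6.
Step 3: Under H0 (random ordering), E[R] = 2*n_A*n_B/(n_A+n_B) + 1 = 2*5*5/10 + 1 = 6.0000.
        Var[R] = 2*n_A*n_B*(2*n_A*n_B - n_A - n_B) / ((n_A+n_B)^2 * (n_A+n_B-1)) = 2000/900 = 2.2222.
        SD[R] = 1.4907.
Step 4: R = E[R], so z = 0 with no continuity correction.
Step 5: Two-sided p-value via normal approximation = 2*(1 - Phi(|z|)) = 1.000000.
Step 6: alpha = 0.1. fail to reject H0.

R = 6, z = 0.0000, p = 1.000000, fail to reject H0.


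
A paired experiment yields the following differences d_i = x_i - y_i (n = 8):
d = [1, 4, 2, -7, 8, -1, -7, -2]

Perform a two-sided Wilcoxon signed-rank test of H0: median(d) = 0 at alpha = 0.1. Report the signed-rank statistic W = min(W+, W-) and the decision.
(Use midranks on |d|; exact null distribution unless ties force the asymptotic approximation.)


Step 1: Drop any zero differences (none here) and take |d_i|.
|d| = [1, 4, 2, 7, 8, 1, 7, 2]
Step 2: Midrank |d_i| (ties get averaged ranks).
ranks: |1|->1.5, |4|->5, |2|->3.5, |7|->6.5, |8|->8, |1|->1.5, |7|->6.5, |2|->3.5
Step 3: Attach original signs; sum ranks with positive sign and with negative sign.
W+ = 1.5 + 5 + 3.5 + 8 = 18
W- = 6.5 + 1.5 + 6.5 + 3.5 = 18
(Check: W+ + W- = 36 should equal n(n+1)/2 = 36.)
Step 4: Test statistic W = min(W+, W-) = 18.
Step 5: Ties in |d|, so use the tie-corrected normal approximation.
        E[W] = n(n+1)/4 = 8*9/4 = 18.
        Tie groups: |d|=1 (t=2), |d|=2 (t=2), |d|=7 (t=2); sum(t^3 - t) = 18.
        Var[W] = n(n+1)(2n+1)/24 - sum(t^3-t)/48 = 1224/24 - 18/48 = 50.625.
        z = (W - E[W]) / sqrt(Var[W]) = (18 - 18) / 7.1151 = 0.0000.
        Two-sided p = 2*Phi(z) = 1.000000.
Step 6: alpha = 0.1. fail to reject H0.

W+ = 18, W- = 18, W = min = 18, p = 1.000000, fail to reject H0.


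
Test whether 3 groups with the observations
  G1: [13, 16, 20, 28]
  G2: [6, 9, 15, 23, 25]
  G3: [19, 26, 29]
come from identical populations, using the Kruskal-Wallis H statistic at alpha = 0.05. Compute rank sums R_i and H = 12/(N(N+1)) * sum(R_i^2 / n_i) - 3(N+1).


Step 1: Combine all N = 12 observations and assign midranks.
sorted (value, group, rank): (6,G2,1), (9,G2,2), (13,G1,3), (15,G2,4), (16,G1,5), (19,G3,6), (20,G1,7), (23,G2,8), (25,G2,9), (26,G3,10), (28,G1,11), (29,G3,12)
Step 2: Sum ranks within each group.
R_1 = 26 (n_1 = 4)
R_2 = 24 (n_2 = 5)
R_3 = 28 (n_3 = 3)
Step 3: H = 12/(N(N+1)) * sum(R_i^2/n_i) - 3(N+1)
     = 12/(12*13) * (26^2/4 + 24^2/5 + 28^2/3) - 3*13
     = 0.076923 * 545.533 - 39
     = 2.964103.
Step 4: No ties, so H is used without correction.
Step 5: Under H0, H ~ chi^2(2); p-value = 0.227171.
Step 6: alpha = 0.05. fail to reject H0.

H = 2.9641, df = 2, p = 0.227171, fail to reject H0.


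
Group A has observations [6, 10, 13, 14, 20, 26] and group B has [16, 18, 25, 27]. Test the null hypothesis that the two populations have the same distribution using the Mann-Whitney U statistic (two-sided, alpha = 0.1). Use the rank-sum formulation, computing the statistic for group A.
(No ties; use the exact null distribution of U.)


Step 1: Combine and sort all 10 observations; assign midranks.
sorted (value, group): (6,X), (10,X), (13,X), (14,X), (16,Y), (18,Y), (20,X), (25,Y), (26,X), (27,Y)
ranks: 6->1, 10->2, 13->3, 14->4, 16->5, 18->6, 20->7, 25->8, 26->9, 27->10
Step 2: Rank sum for X: R1 = 1 + 2 + 3 + 4 + 7 + 9 = 26.
Step 3: U_X = R1 - n1(n1+1)/2 = 26 - 6*7/2 = 26 - 21 = 5.
       U_Y = n1*n2 - U_X = 24 - 5 = 19.
Step 4: No ties, so the exact null distribution of U (based on enumerating the C(10,6) = 210 equally likely rank assignments) gives the two-sided p-value.
Step 5: p-value = 0.171429; compare to alpha = 0.1. fail to reject H0.

U_X = 5, p = 0.171429, fail to reject H0 at alpha = 0.1.


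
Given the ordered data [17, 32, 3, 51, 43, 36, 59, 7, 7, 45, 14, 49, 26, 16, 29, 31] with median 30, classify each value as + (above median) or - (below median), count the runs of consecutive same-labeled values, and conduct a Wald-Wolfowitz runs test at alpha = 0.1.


Step 1: Compute median = 30; label A = above, B = below.
Labels in order: BABAAAABBABABBBA  (n_A = 8, n_B = 8)
Step 2: Count runs R = 10.
Step 3: Under H0 (random ordering), E[R] = 2*n_A*n_B/(n_A+n_B) + 1 = 2*8*8/16 + 1 = 9.0000.
        Var[R] = 2*n_A*n_B*(2*n_A*n_B - n_A - n_B) / ((n_A+n_B)^2 * (n_A+n_B-1)) = 14336/3840 = 3.7333.
        SD[R] = 1.9322.
Step 4: Continuity-corrected z = (R - 0.5 - E[R]) / SD[R] = (10 - 0.5 - 9.0000) / 1.9322 = 0.2588.
Step 5: Two-sided p-value via normal approximation = 2*(1 - Phi(|z|)) = 0.795809.
Step 6: alpha = 0.1. fail to reject H0.

R = 10, z = 0.2588, p = 0.795809, fail to reject H0.


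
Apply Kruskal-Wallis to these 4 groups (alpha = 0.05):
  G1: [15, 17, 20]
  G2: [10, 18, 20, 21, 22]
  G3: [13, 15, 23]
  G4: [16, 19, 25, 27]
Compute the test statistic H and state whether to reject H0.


Step 1: Combine all N = 15 observations and assign midranks.
sorted (value, group, rank): (10,G2,1), (13,G3,2), (15,G1,3.5), (15,G3,3.5), (16,G4,5), (17,G1,6), (18,G2,7), (19,G4,8), (20,G1,9.5), (20,G2,9.5), (21,G2,11), (22,G2,12), (23,G3,13), (25,G4,14), (27,G4,15)
Step 2: Sum ranks within each group.
R_1 = 19 (n_1 = 3)
R_2 = 40.5 (n_2 = 5)
R_3 = 18.5 (n_3 = 3)
R_4 = 42 (n_4 = 4)
Step 3: H = 12/(N(N+1)) * sum(R_i^2/n_i) - 3(N+1)
     = 12/(15*16) * (19^2/3 + 40.5^2/5 + 18.5^2/3 + 42^2/4) - 3*16
     = 0.050000 * 1003.47 - 48
     = 2.173333.
Step 4: Ties present; correction factor C = 1 - 12/(15^3 - 15) = 0.996429. Corrected H = 2.173333 / 0.996429 = 2.181123.
Step 5: Under H0, H ~ chi^2(3); p-value = 0.535676.
Step 6: alpha = 0.05. fail to reject H0.

H = 2.1811, df = 3, p = 0.535676, fail to reject H0.


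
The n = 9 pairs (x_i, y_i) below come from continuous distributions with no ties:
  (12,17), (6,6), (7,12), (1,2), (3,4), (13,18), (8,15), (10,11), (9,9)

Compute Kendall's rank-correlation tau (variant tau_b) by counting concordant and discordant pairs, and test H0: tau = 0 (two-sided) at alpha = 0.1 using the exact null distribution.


Step 1: Enumerate the 36 unordered pairs (i,j) with i<j and classify each by sign(x_j-x_i) * sign(y_j-y_i).
  (1,2):dx=-6,dy=-11->C; (1,3):dx=-5,dy=-5->C; (1,4):dx=-11,dy=-15->C; (1,5):dx=-9,dy=-13->C
  (1,6):dx=+1,dy=+1->C; (1,7):dx=-4,dy=-2->C; (1,8):dx=-2,dy=-6->C; (1,9):dx=-3,dy=-8->C
  (2,3):dx=+1,dy=+6->C; (2,4):dx=-5,dy=-4->C; (2,5):dx=-3,dy=-2->C; (2,6):dx=+7,dy=+12->C
  (2,7):dx=+2,dy=+9->C; (2,8):dx=+4,dy=+5->C; (2,9):dx=+3,dy=+3->C; (3,4):dx=-6,dy=-10->C
  (3,5):dx=-4,dy=-8->C; (3,6):dx=+6,dy=+6->C; (3,7):dx=+1,dy=+3->C; (3,8):dx=+3,dy=-1->D
  (3,9):dx=+2,dy=-3->D; (4,5):dx=+2,dy=+2->C; (4,6):dx=+12,dy=+16->C; (4,7):dx=+7,dy=+13->C
  (4,8):dx=+9,dy=+9->C; (4,9):dx=+8,dy=+7->C; (5,6):dx=+10,dy=+14->C; (5,7):dx=+5,dy=+11->C
  (5,8):dx=+7,dy=+7->C; (5,9):dx=+6,dy=+5->C; (6,7):dx=-5,dy=-3->C; (6,8):dx=-3,dy=-7->C
  (6,9):dx=-4,dy=-9->C; (7,8):dx=+2,dy=-4->D; (7,9):dx=+1,dy=-6->D; (8,9):dx=-1,dy=-2->C
Step 2: C = 32, D = 4, total pairs = 36.
Step 3: tau = (C - D)/(n(n-1)/2) = (32 - 4)/36 = 0.777778.
Step 4: Exact two-sided p-value (enumerate n! = 362880 permutations of y under H0): p = 0.002425.
Step 5: alpha = 0.1. reject H0.

tau_b = 0.7778 (C=32, D=4), p = 0.002425, reject H0.


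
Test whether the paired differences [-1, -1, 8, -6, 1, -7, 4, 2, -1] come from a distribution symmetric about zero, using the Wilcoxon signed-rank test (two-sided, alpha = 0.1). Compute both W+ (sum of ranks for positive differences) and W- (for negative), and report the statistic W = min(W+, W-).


Step 1: Drop any zero differences (none here) and take |d_i|.
|d| = [1, 1, 8, 6, 1, 7, 4, 2, 1]
Step 2: Midrank |d_i| (ties get averaged ranks).
ranks: |1|->2.5, |1|->2.5, |8|->9, |6|->7, |1|->2.5, |7|->8, |4|->6, |2|->5, |1|->2.5
Step 3: Attach original signs; sum ranks with positive sign and with negative sign.
W+ = 9 + 2.5 + 6 + 5 = 22.5
W- = 2.5 + 2.5 + 7 + 8 + 2.5 = 22.5
(Check: W+ + W- = 45 should equal n(n+1)/2 = 45.)
Step 4: Test statistic W = min(W+, W-) = 22.5.
Step 5: Ties in |d|, so use the tie-corrected normal approximation.
        E[W] = n(n+1)/4 = 9*10/4 = 22.5.
        Tie groups: |d|=1 (t=4); sum(t^3 - t) = 60.
        Var[W] = n(n+1)(2n+1)/24 - sum(t^3-t)/48 = 1710/24 - 60/48 = 70.
        z = (W - E[W]) / sqrt(Var[W]) = (22.5 - 22.5) / 8.3666 = 0.0000.
        Two-sided p = 2*Phi(z) = 1.000000.
Step 6: alpha = 0.1. fail to reject H0.

W+ = 22.5, W- = 22.5, W = min = 22.5, p = 1.000000, fail to reject H0.


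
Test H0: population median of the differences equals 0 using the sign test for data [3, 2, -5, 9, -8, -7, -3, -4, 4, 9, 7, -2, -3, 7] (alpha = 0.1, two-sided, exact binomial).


Step 1: Discard zero differences. Original n = 14; n_eff = number of nonzero differences = 14.
Nonzero differences (with sign): +3, +2, -5, +9, -8, -7, -3, -4, +4, +9, +7, -2, -3, +7
Step 2: Count signs: positive = 7, negative = 7.
Step 3: Under H0: P(positive) = 0.5, so the number of positives S ~ Bin(14, 0.5).
Step 4: Two-sided exact p-value = sum of Bin(14,0.5) probabilities at or below the observed probability = 1.000000.
Step 5: alpha = 0.1. fail to reject H0.

n_eff = 14, pos = 7, neg = 7, p = 1.000000, fail to reject H0.


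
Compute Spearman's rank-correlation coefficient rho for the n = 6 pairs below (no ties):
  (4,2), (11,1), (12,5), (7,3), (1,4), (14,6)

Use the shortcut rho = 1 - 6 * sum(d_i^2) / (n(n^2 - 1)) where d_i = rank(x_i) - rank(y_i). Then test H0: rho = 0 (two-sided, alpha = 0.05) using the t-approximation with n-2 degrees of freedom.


Step 1: Rank x and y separately (midranks; no ties here).
rank(x): 4->2, 11->4, 12->5, 7->3, 1->1, 14->6
rank(y): 2->2, 1->1, 5->5, 3->3, 4->4, 6->6
Step 2: d_i = R_x(i) - R_y(i); compute d_i^2.
  (2-2)^2=0, (4-1)^2=9, (5-5)^2=0, (3-3)^2=0, (1-4)^2=9, (6-6)^2=0
sum(d^2) = 18.
Step 3: rho = 1 - 6*18 / (6*(6^2 - 1)) = 1 - 108/210 = 0.485714.
Step 4: Under H0, t = rho * sqrt((n-2)/(1-rho^2)) = 1.1113 ~ t(4).
Step 5: Two-sided p-value from the t-distribution with 4 df = 0.328723.
Step 6: alpha = 0.05. fail to reject H0.

rho = 0.4857, p = 0.328723, fail to reject H0 at alpha = 0.05.


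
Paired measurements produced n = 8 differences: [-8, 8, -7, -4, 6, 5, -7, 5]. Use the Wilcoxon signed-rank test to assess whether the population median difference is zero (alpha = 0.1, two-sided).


Step 1: Drop any zero differences (none here) and take |d_i|.
|d| = [8, 8, 7, 4, 6, 5, 7, 5]
Step 2: Midrank |d_i| (ties get averaged ranks).
ranks: |8|->7.5, |8|->7.5, |7|->5.5, |4|->1, |6|->4, |5|->2.5, |7|->5.5, |5|->2.5
Step 3: Attach original signs; sum ranks with positive sign and with negative sign.
W+ = 7.5 + 4 + 2.5 + 2.5 = 16.5
W- = 7.5 + 5.5 + 1 + 5.5 = 19.5
(Check: W+ + W- = 36 should equal n(n+1)/2 = 36.)
Step 4: Test statistic W = min(W+, W-) = 16.5.
Step 5: Ties in |d|, so use the tie-corrected normal approximation.
        E[W] = n(n+1)/4 = 8*9/4 = 18.
        Tie groups: |d|=5 (t=2), |d|=7 (t=2), |d|=8 (t=2); sum(t^3 - t) = 18.
        Var[W] = n(n+1)(2n+1)/24 - sum(t^3-t)/48 = 1224/24 - 18/48 = 50.625.
        z = (W - E[W]) / sqrt(Var[W]) = (16.5 - 18) / 7.1151 = -0.2108.
        Two-sided p = 2*Phi(z) = 0.833029.
Step 6: alpha = 0.1. fail to reject H0.

W+ = 16.5, W- = 19.5, W = min = 16.5, p = 0.833029, fail to reject H0.


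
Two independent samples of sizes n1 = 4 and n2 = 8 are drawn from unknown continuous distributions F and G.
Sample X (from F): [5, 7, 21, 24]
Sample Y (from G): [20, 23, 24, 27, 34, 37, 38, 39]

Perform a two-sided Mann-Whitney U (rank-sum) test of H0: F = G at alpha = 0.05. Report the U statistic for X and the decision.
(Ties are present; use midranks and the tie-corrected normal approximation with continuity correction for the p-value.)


Step 1: Combine and sort all 12 observations; assign midranks.
sorted (value, group): (5,X), (7,X), (20,Y), (21,X), (23,Y), (24,X), (24,Y), (27,Y), (34,Y), (37,Y), (38,Y), (39,Y)
ranks: 5->1, 7->2, 20->3, 21->4, 23->5, 24->6.5, 24->6.5, 27->8, 34->9, 37->10, 38->11, 39->12
Step 2: Rank sum for X: R1 = 1 + 2 + 4 + 6.5 = 13.5.
Step 3: U_X = R1 - n1(n1+1)/2 = 13.5 - 4*5/2 = 13.5 - 10 = 3.5.
       U_Y = n1*n2 - U_X = 32 - 3.5 = 28.5.
Step 4: Ties are present, so use the tie-corrected normal approximation (with continuity correction) for the p-value.
Step 5: p-value = 0.041184; compare to alpha = 0.05. reject H0.

U_X = 3.5, p = 0.041184, reject H0 at alpha = 0.05.
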